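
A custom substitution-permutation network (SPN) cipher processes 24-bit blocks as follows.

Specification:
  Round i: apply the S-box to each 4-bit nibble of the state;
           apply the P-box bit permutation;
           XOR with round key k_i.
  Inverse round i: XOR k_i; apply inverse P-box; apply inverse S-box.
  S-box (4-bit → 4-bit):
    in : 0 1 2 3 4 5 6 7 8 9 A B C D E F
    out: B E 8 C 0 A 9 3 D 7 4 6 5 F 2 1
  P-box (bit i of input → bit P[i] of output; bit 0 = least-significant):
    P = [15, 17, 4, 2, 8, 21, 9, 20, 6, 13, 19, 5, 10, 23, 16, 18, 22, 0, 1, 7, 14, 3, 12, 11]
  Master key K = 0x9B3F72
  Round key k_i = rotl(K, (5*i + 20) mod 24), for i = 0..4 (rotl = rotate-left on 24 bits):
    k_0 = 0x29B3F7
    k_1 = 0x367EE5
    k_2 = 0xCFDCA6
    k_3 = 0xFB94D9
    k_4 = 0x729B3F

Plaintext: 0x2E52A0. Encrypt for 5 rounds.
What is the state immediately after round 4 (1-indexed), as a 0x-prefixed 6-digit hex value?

s_0 = plaintext = 0x2E52A0
s_1 = Round(s_0, k_0) = 0xAF39D2
s_2 = Round(s_1, k_1) = 0x4B4DA1
s_3 = Round(s_2, k_2) = 0xC5FED1
s_4 = Round(s_3, k_3) = 0xC9E34C
s_5 = Round(s_4, k_4) = 0xBA4B0C

0xC9E34C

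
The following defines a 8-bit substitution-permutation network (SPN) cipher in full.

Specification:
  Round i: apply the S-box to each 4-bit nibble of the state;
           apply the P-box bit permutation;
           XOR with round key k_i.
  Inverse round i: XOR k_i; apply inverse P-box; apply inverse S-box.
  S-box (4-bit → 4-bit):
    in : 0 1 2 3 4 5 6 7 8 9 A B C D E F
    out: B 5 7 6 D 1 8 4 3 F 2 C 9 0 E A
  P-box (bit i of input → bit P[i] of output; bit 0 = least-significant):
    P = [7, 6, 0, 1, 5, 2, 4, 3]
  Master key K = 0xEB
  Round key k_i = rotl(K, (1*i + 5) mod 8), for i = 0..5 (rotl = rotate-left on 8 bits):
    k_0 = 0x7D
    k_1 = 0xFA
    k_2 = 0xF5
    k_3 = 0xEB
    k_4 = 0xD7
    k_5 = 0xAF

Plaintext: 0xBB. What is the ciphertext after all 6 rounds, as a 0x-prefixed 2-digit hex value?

s_0 = plaintext = 0xBB
s_1 = Round(s_0, k_0) = 0x66
s_2 = Round(s_1, k_1) = 0xF0
s_3 = Round(s_2, k_2) = 0x3B
s_4 = Round(s_3, k_3) = 0xFC
s_5 = Round(s_4, k_4) = 0x59
s_6 = Round(s_5, k_5) = 0x4C

0x4C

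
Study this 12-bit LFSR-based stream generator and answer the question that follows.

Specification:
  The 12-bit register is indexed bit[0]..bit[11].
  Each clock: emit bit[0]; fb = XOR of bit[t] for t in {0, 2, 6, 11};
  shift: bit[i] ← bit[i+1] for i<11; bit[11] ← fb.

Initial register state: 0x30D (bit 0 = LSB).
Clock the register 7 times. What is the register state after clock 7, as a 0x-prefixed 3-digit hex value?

reg_0 = 0x30D
clock 1: out=1, reg = 0x186
clock 2: out=0, reg = 0x8C3
clock 3: out=1, reg = 0xC61
clock 4: out=1, reg = 0xE30
clock 5: out=0, reg = 0xF18
clock 6: out=0, reg = 0xF8C
clock 7: out=0, reg = 0x7C6

0x7C6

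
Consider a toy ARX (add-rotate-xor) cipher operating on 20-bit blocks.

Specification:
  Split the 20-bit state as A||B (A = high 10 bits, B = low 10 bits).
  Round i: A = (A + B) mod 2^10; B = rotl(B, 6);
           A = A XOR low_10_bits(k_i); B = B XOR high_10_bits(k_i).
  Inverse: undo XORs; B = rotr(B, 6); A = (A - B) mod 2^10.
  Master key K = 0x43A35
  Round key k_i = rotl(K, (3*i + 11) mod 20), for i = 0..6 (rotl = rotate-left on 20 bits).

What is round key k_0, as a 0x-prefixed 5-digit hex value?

K = 0x43A35
k_0 = rotl(K, (3*0+11) mod 20) = rotl(K, 11) = 0x1AA1D

0x1AA1D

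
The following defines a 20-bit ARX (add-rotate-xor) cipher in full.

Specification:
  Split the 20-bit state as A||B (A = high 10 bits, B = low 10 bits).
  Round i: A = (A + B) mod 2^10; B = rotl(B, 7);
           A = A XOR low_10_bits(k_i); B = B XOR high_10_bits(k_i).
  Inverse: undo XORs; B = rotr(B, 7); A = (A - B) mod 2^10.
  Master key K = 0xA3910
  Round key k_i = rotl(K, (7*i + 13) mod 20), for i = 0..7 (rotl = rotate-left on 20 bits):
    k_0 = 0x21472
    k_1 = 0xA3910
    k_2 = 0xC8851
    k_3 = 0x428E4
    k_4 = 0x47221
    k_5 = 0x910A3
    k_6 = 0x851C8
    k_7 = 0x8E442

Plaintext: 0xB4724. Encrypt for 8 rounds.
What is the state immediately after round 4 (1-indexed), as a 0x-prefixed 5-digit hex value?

s_0 = plaintext = 0xB4724
s_1 = Round(s_0, k_0) = 0x61EE1
s_2 = Round(s_1, k_1) = 0x5E252
s_3 = Round(s_2, k_2) = 0xE6E68
s_4 = Round(s_3, k_3) = 0xB9D47
s_5 = Round(s_4, k_4) = 0x83EB4
s_6 = Round(s_5, k_5) = 0x18012
s_7 = Round(s_6, k_6) = 0x6EB16
s_8 = Round(s_7, k_7) = 0x2495B

0xB9D47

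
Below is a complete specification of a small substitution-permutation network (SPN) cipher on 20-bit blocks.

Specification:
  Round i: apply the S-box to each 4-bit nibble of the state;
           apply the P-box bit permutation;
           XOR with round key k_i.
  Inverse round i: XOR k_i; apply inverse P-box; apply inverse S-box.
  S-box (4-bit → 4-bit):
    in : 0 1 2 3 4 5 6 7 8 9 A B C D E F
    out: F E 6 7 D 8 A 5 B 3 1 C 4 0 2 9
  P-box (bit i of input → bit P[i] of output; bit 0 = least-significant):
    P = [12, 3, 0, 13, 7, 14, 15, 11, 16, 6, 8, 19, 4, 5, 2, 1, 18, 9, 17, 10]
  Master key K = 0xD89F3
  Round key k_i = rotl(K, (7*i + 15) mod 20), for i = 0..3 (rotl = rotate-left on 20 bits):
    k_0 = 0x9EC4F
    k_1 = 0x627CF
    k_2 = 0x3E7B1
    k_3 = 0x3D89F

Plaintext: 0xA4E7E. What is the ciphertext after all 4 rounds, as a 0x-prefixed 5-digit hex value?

s_0 = plaintext = 0xA4E7E
s_1 = Round(s_0, k_0) = 0xD6C91
s_2 = Round(s_1, k_1) = 0x64664
s_3 = Round(s_2, k_2) = 0xB99E6
s_4 = Round(s_3, k_3) = 0x0BCE7

0x0BCE7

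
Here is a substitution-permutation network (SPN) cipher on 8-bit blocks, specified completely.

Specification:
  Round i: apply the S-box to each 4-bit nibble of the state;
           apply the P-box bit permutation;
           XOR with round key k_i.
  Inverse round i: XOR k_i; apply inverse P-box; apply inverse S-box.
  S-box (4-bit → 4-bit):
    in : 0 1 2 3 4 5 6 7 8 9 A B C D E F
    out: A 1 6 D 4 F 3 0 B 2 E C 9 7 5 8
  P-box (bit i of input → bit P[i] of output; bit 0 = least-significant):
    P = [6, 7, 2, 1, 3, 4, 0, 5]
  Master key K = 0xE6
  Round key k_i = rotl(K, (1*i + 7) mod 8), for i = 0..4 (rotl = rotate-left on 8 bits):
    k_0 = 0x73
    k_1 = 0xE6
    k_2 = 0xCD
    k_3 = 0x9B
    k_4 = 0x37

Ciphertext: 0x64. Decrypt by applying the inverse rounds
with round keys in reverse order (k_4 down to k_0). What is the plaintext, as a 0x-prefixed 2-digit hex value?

0xDE

s_0 = ciphertext = 0x64
s_1 = InvRound(s_0, k_4) = 0x2C
s_2 = InvRound(s_1, k_3) = 0xAA
s_3 = InvRound(s_2, k_2) = 0xB3
s_4 = InvRound(s_3, k_1) = 0x2E
s_5 = InvRound(s_4, k_0) = 0xDE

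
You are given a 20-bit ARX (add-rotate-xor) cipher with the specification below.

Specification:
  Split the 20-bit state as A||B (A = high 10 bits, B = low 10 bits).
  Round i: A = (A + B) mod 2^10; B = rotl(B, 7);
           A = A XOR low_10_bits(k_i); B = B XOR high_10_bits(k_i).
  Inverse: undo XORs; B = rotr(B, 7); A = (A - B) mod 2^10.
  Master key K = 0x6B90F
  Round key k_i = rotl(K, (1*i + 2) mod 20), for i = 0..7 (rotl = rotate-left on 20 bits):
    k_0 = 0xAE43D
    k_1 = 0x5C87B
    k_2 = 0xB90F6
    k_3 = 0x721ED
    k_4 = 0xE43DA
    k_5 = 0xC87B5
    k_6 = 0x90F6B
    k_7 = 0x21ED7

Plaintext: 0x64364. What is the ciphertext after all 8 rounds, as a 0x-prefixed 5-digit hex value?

s_0 = plaintext = 0x64364
s_1 = Round(s_0, k_0) = 0x324D5
s_2 = Round(s_1, k_1) = 0x797E8
s_3 = Round(s_2, k_2) = 0x4EE99
s_4 = Round(s_3, k_3) = 0x8E51B
s_5 = Round(s_4, k_4) = 0x23A33
s_6 = Round(s_5, k_5) = 0x5D2E7
s_7 = Round(s_6, k_6) = 0xCC19F
s_8 = Round(s_7, k_7) = 0x86334

0x86334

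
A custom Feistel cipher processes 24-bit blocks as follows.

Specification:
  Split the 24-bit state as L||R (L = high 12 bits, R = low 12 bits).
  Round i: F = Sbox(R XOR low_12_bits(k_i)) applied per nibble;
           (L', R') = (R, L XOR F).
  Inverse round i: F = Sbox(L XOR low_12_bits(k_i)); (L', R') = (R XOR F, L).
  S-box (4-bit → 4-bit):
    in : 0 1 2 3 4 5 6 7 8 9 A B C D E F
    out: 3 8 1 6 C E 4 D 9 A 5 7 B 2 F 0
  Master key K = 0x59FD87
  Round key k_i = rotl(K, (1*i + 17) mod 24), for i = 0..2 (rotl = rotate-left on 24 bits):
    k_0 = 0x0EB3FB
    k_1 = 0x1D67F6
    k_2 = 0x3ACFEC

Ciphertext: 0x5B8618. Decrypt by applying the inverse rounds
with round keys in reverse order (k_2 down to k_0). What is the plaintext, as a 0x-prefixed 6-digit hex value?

s_0 = ciphertext = 0x5B8618
s_1 = InvRound(s_0, k_2) = 0x3F45B8
s_2 = InvRound(s_1, k_1) = 0x9893F4
s_3 = InvRound(s_2, k_0) = 0x625989

0x625989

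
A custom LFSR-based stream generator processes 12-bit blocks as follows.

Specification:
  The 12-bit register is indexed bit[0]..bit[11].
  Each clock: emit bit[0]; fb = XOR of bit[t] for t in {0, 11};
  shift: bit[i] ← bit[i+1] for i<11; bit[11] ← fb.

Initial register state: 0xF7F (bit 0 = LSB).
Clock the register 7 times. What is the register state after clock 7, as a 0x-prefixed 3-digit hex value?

0x55E

reg_0 = 0xF7F
clock 1: out=1, reg = 0x7BF
clock 2: out=1, reg = 0xBDF
clock 3: out=1, reg = 0x5EF
clock 4: out=1, reg = 0xAF7
clock 5: out=1, reg = 0x57B
clock 6: out=1, reg = 0xABD
clock 7: out=1, reg = 0x55E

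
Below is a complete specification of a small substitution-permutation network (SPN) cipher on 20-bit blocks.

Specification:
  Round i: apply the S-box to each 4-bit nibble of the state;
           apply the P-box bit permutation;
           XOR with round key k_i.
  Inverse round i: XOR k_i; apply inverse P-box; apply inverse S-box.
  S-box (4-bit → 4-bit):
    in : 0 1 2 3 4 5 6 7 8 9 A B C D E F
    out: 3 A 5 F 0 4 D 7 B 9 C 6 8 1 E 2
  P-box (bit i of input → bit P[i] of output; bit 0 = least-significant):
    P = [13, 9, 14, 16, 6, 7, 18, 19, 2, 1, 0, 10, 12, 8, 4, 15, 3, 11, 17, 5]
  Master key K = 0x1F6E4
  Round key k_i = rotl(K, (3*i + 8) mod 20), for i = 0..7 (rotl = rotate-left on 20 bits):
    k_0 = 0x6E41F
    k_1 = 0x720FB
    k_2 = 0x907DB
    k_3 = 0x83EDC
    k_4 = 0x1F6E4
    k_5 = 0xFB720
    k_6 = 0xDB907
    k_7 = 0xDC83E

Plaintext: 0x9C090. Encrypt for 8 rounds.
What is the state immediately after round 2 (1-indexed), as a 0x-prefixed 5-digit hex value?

s_0 = plaintext = 0x9C090
s_1 = Round(s_0, k_0) = 0xE4671
s_2 = Round(s_1, k_1) = 0x02E1E
s_3 = Round(s_2, k_2) = 0x05940
s_4 = Round(s_3, k_3) = 0x810C0
s_5 = Round(s_4, k_4) = 0x95DCA
s_6 = Round(s_5, k_5) = 0x6F71C
s_7 = Round(s_6, k_6) = 0x6B8A8
s_8 = Round(s_7, k_7) = 0x2EF00

0x02E1E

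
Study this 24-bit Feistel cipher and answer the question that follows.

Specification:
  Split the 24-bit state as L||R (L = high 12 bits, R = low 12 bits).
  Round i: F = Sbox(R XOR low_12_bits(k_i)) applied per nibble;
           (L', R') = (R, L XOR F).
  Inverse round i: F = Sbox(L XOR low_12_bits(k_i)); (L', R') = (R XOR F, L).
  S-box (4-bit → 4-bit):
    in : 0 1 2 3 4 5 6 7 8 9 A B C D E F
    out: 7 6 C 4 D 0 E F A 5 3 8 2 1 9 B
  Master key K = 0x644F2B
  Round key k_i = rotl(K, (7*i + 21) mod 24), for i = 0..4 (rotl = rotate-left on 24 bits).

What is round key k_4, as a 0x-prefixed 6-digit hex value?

0xC89E56

K = 0x644F2B
k_0 = rotl(K, (7*0+21) mod 24) = rotl(K, 21) = 0x6C89E5
k_1 = rotl(K, (7*1+21) mod 24) = rotl(K, 4) = 0x44F2B6
k_2 = rotl(K, (7*2+21) mod 24) = rotl(K, 11) = 0x795B22
k_3 = rotl(K, (7*3+21) mod 24) = rotl(K, 18) = 0xAD913C
k_4 = rotl(K, (7*4+21) mod 24) = rotl(K, 1) = 0xC89E56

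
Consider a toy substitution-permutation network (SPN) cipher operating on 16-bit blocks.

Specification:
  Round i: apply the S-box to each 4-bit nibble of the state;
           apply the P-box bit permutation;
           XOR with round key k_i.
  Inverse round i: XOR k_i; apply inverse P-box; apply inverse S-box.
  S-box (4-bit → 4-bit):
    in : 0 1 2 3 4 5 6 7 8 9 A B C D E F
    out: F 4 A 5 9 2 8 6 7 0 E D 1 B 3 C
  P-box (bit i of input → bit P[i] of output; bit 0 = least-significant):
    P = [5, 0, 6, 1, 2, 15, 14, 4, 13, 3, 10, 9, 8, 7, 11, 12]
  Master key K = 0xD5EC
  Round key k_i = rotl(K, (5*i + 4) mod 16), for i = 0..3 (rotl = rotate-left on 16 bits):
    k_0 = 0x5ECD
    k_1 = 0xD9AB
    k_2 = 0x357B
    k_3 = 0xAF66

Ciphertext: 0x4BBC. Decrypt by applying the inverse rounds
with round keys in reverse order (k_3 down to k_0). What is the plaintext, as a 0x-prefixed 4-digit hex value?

s_0 = ciphertext = 0x4BBC
s_1 = InvRound(s_0, k_3) = 0x58AF
s_2 = InvRound(s_1, k_2) = 0x83B1
s_3 = InvRound(s_2, k_1) = 0xF2F6
s_4 = InvRound(s_3, k_0) = 0x182D

0x182D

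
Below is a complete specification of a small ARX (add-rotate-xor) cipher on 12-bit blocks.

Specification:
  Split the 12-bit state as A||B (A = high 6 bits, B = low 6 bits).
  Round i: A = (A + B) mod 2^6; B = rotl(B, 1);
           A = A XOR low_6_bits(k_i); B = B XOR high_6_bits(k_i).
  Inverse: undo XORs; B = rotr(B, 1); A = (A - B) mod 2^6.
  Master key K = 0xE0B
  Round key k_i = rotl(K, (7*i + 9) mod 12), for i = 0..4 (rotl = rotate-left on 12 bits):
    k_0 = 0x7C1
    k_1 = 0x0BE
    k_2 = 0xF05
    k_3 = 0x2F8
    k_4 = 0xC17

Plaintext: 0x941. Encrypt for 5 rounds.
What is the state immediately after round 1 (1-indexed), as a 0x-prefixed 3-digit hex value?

s_0 = plaintext = 0x941
s_1 = Round(s_0, k_0) = 0x9DD
s_2 = Round(s_1, k_1) = 0xEB8
s_3 = Round(s_2, k_2) = 0xDCD
s_4 = Round(s_3, k_3) = 0xF11
s_5 = Round(s_4, k_4) = 0x692

0x9DD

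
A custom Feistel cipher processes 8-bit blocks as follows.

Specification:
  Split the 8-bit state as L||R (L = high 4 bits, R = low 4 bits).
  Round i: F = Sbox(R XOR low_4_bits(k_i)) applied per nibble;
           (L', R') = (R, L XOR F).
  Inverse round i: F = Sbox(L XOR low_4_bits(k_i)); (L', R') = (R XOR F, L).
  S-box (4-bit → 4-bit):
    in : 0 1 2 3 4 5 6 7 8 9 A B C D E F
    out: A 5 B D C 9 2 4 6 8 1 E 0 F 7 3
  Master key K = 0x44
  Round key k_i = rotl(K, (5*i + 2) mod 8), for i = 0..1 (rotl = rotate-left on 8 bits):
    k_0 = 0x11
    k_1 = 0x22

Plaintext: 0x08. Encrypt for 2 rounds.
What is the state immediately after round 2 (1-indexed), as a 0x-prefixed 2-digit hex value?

s_0 = plaintext = 0x08
s_1 = Round(s_0, k_0) = 0x88
s_2 = Round(s_1, k_1) = 0x89

0x89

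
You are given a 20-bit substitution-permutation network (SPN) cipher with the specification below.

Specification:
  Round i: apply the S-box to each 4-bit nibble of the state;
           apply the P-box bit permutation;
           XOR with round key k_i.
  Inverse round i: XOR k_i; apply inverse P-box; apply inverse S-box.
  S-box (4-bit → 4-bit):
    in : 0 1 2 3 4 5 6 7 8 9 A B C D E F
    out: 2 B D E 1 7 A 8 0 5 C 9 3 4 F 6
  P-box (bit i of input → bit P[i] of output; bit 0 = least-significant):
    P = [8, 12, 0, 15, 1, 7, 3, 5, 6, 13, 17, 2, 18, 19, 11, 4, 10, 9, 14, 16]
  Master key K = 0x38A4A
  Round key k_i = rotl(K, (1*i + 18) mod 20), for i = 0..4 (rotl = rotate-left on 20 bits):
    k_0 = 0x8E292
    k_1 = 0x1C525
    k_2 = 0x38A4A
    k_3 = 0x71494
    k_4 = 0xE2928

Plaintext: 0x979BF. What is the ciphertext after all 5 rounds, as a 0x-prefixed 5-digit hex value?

s_0 = plaintext = 0x979BF
s_1 = Round(s_0, k_0) = 0xAB6E1
s_2 = Round(s_1, k_1) = 0x4349B
s_3 = Round(s_2, k_2) = 0xB0710
s_4 = Round(s_3, k_3) = 0xE0032
s_5 = Round(s_4, k_4) = 0x7CE81

0x7CE81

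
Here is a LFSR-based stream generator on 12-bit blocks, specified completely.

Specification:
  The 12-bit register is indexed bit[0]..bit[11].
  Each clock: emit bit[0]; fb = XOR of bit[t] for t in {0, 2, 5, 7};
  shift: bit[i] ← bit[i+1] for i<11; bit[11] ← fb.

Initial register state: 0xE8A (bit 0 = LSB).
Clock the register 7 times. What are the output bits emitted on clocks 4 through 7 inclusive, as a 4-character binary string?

reg_0 = 0xE8A
clock 1: out=0, reg = 0xF45
clock 2: out=1, reg = 0x7A2
clock 3: out=0, reg = 0x3D1
clock 4: out=1, reg = 0x1E8
clock 5: out=0, reg = 0x0F4
clock 6: out=0, reg = 0x87A
clock 7: out=0, reg = 0xC3D

1000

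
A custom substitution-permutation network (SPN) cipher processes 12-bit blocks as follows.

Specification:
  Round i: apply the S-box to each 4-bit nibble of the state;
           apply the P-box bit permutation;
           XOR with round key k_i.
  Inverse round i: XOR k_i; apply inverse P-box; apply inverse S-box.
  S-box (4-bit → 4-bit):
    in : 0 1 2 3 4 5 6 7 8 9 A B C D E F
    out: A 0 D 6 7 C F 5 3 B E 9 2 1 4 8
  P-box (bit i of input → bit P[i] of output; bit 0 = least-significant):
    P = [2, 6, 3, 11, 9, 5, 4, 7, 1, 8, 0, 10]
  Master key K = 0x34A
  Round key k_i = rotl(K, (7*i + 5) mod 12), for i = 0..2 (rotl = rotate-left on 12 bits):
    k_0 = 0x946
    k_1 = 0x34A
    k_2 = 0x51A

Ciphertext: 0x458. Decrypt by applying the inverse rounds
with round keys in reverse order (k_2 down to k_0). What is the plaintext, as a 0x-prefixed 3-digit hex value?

s_0 = ciphertext = 0x458
s_1 = InvRound(s_0, k_2) = 0x81C
s_2 = InvRound(s_1, k_1) = 0x879
s_3 = InvRound(s_2, k_0) = 0x437

0x437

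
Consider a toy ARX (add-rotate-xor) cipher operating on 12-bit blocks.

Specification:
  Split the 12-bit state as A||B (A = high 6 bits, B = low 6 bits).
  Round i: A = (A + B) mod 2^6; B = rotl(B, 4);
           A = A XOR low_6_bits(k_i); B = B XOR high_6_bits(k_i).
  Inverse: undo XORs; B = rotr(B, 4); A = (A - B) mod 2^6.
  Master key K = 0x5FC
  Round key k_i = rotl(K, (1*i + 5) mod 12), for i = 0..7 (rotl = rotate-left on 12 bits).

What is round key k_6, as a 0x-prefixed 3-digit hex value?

0x2FE

K = 0x5FC
k_0 = rotl(K, (1*0+5) mod 12) = rotl(K, 5) = 0xF8B
k_1 = rotl(K, (1*1+5) mod 12) = rotl(K, 6) = 0xF17
k_2 = rotl(K, (1*2+5) mod 12) = rotl(K, 7) = 0xE2F
k_3 = rotl(K, (1*3+5) mod 12) = rotl(K, 8) = 0xC5F
k_4 = rotl(K, (1*4+5) mod 12) = rotl(K, 9) = 0x8BF
k_5 = rotl(K, (1*5+5) mod 12) = rotl(K, 10) = 0x17F
k_6 = rotl(K, (1*6+5) mod 12) = rotl(K, 11) = 0x2FE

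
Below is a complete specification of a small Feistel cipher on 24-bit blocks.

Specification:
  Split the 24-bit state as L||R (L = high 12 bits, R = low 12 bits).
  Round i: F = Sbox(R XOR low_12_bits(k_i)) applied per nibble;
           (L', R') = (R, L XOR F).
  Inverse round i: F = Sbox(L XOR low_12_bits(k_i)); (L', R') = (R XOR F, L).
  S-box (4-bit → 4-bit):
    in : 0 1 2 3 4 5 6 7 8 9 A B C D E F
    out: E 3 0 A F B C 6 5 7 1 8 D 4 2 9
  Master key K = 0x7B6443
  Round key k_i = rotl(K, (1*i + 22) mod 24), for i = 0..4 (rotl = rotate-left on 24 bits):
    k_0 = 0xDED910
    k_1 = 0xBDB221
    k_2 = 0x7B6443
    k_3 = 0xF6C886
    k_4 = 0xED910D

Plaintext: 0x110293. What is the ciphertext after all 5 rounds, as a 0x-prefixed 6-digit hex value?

s_0 = plaintext = 0x110293
s_1 = Round(s_0, k_0) = 0x29394A
s_2 = Round(s_1, k_1) = 0x94AA5B
s_3 = Round(s_2, k_2) = 0xA5BB7F
s_4 = Round(s_3, k_3) = 0xB7F0CC
s_5 = Round(s_4, k_4) = 0x0CC8AC

0x0CC8AC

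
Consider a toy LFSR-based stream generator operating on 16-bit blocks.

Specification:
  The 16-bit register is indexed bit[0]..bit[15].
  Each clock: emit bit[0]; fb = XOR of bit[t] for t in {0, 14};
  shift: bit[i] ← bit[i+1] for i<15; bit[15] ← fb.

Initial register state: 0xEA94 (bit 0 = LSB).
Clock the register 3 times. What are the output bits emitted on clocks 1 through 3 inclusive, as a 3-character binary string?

001

reg_0 = 0xEA94
clock 1: out=0, reg = 0xF54A
clock 2: out=0, reg = 0xFAA5
clock 3: out=1, reg = 0x7D52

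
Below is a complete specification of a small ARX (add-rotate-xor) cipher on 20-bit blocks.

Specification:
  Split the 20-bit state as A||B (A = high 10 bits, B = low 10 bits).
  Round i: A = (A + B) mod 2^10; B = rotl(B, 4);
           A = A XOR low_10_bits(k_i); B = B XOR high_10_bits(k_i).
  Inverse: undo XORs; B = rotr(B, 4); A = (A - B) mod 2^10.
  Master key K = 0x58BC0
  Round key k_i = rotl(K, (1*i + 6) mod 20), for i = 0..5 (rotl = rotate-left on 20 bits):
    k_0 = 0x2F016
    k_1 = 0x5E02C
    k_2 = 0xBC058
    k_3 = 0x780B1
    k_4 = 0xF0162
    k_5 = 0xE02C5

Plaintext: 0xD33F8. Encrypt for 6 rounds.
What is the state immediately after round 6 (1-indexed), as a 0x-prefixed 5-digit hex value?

s_0 = plaintext = 0xD33F8
s_1 = Round(s_0, k_0) = 0xD4B33
s_2 = Round(s_1, k_1) = 0xAA644
s_3 = Round(s_2, k_2) = 0x2D6B9
s_4 = Round(s_3, k_3) = 0xF7E7A
s_5 = Round(s_4, k_4) = 0xCEC69
s_6 = Round(s_5, k_5) = 0x58511

0x58511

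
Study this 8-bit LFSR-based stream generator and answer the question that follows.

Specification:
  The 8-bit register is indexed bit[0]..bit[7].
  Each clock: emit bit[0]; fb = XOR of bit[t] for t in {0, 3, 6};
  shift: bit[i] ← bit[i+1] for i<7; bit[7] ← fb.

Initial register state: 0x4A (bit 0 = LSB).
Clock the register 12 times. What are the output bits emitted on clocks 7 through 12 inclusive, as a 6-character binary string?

100101

reg_0 = 0x4A
clock 1: out=0, reg = 0x25
clock 2: out=1, reg = 0x92
clock 3: out=0, reg = 0x49
clock 4: out=1, reg = 0xA4
clock 5: out=0, reg = 0x52
clock 6: out=0, reg = 0xA9
clock 7: out=1, reg = 0x54
clock 8: out=0, reg = 0xAA
clock 9: out=0, reg = 0xD5
clock 10: out=1, reg = 0x6A
clock 11: out=0, reg = 0x35
clock 12: out=1, reg = 0x9A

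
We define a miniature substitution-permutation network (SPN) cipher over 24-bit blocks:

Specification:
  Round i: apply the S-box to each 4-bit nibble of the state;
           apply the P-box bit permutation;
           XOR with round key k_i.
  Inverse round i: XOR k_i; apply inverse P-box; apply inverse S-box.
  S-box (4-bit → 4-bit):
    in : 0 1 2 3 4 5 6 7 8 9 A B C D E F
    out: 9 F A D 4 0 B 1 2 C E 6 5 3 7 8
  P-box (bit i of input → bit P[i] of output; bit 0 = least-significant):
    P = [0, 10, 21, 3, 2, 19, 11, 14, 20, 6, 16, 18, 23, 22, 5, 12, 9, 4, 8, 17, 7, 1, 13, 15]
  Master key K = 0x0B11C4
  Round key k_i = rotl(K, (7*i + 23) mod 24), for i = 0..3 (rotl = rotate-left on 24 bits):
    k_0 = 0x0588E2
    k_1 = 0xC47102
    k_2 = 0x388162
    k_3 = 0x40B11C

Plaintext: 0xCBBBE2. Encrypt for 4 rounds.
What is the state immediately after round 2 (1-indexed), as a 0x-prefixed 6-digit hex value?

s_0 = plaintext = 0xCBBBE2
s_1 = Round(s_0, k_0) = 0x4CA51E
s_2 = Round(s_1, k_1) = 0xAC0E27
s_3 = Round(s_2, k_2) = 0xA17221
s_4 = Round(s_3, k_3) = 0xEE5647

0xAC0E27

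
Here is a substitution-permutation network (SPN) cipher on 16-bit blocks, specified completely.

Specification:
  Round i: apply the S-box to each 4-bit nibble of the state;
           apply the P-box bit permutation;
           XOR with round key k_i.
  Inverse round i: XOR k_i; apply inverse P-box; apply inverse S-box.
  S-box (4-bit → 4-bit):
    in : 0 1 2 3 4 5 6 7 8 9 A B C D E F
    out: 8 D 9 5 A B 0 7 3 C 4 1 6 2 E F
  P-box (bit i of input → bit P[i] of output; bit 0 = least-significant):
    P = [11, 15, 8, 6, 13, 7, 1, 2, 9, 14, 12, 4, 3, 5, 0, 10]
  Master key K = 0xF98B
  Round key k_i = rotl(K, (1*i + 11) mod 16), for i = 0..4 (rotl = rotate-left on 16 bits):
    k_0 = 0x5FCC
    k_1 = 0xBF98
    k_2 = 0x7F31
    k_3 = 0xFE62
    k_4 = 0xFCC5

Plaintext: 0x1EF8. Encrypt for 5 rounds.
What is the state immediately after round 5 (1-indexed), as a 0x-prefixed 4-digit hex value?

0x43DF

s_0 = plaintext = 0x1EF8
s_1 = Round(s_0, k_0) = 0xA353
s_2 = Round(s_1, k_1) = 0x841D
s_3 = Round(s_2, k_2) = 0x9F0F
s_4 = Round(s_3, k_3) = 0x2137
s_5 = Round(s_4, k_4) = 0x43DF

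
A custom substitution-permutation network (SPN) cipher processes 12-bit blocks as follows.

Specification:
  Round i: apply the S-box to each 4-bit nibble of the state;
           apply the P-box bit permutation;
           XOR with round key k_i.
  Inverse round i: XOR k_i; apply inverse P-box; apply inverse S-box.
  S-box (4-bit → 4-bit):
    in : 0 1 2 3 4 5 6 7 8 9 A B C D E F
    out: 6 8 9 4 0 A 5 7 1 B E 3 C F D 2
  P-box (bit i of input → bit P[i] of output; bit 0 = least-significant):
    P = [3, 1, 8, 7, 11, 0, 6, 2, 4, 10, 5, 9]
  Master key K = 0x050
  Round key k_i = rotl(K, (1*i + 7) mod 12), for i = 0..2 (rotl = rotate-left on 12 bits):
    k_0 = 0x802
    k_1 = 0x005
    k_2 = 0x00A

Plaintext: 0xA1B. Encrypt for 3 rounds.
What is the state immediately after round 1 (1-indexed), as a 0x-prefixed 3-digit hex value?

0xE2C

s_0 = plaintext = 0xA1B
s_1 = Round(s_0, k_0) = 0xE2C
s_2 = Round(s_1, k_1) = 0xBB1
s_3 = Round(s_2, k_2) = 0xC9B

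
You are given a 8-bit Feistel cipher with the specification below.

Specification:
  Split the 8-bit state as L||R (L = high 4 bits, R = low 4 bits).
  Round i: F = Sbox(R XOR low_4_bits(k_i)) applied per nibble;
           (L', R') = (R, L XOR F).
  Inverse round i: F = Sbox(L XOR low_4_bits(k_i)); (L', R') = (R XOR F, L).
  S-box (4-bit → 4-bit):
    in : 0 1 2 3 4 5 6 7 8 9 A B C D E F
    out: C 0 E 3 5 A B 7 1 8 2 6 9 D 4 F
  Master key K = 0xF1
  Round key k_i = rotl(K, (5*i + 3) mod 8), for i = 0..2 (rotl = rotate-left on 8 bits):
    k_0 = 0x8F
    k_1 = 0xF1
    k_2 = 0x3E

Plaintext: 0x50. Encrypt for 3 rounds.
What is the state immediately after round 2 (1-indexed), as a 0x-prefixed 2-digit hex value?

0xA6

s_0 = plaintext = 0x50
s_1 = Round(s_0, k_0) = 0x0A
s_2 = Round(s_1, k_1) = 0xA6
s_3 = Round(s_2, k_2) = 0x6B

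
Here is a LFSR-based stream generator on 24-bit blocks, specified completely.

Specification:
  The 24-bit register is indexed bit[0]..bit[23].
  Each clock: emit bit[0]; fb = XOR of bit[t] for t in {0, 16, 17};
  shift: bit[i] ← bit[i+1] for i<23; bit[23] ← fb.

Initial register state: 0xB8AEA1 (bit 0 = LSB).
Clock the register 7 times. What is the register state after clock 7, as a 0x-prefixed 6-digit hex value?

0x8B715D

reg_0 = 0xB8AEA1
clock 1: out=1, reg = 0xDC5750
clock 2: out=0, reg = 0x6E2BA8
clock 3: out=0, reg = 0xB715D4
clock 4: out=0, reg = 0x5B8AEA
clock 5: out=0, reg = 0x2DC575
clock 6: out=1, reg = 0x16E2BA
clock 7: out=0, reg = 0x8B715D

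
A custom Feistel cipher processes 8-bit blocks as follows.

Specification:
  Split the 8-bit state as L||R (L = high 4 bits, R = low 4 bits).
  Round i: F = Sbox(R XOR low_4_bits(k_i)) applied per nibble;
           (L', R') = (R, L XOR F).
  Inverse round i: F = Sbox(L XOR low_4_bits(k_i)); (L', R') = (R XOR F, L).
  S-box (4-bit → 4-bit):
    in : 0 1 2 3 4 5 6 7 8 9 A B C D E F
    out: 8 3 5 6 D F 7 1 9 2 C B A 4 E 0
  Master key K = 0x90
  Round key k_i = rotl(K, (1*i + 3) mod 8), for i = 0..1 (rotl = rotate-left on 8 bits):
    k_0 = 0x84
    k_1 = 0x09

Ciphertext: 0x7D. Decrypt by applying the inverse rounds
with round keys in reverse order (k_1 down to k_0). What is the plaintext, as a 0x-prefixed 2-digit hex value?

0x63

s_0 = ciphertext = 0x7D
s_1 = InvRound(s_0, k_1) = 0x37
s_2 = InvRound(s_1, k_0) = 0x63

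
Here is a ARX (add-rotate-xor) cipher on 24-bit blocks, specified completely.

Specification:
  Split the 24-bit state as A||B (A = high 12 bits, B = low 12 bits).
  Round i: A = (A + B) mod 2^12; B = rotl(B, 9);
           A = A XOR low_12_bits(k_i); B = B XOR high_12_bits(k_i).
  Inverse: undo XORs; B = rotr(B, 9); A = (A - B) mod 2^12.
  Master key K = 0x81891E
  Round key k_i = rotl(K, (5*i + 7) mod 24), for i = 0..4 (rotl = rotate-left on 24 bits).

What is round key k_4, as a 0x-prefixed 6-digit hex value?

K = 0x81891E
k_0 = rotl(K, (5*0+7) mod 24) = rotl(K, 7) = 0xC48F40
k_1 = rotl(K, (5*1+7) mod 24) = rotl(K, 12) = 0x91E818
k_2 = rotl(K, (5*2+7) mod 24) = rotl(K, 17) = 0x3D0312
k_3 = rotl(K, (5*3+7) mod 24) = rotl(K, 22) = 0xA06247
k_4 = rotl(K, (5*4+7) mod 24) = rotl(K, 3) = 0x0C48F4

0x0C48F4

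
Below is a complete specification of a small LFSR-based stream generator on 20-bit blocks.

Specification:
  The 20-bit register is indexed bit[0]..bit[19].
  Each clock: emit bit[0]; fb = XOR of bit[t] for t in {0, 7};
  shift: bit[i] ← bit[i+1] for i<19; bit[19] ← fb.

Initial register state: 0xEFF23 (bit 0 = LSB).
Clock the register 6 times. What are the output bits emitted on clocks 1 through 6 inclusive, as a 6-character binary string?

reg_0 = 0xEFF23
clock 1: out=1, reg = 0xF7F91
clock 2: out=1, reg = 0x7BFC8
clock 3: out=0, reg = 0xBDFE4
clock 4: out=0, reg = 0xDEFF2
clock 5: out=0, reg = 0xEF7F9
clock 6: out=1, reg = 0x77BFC

110001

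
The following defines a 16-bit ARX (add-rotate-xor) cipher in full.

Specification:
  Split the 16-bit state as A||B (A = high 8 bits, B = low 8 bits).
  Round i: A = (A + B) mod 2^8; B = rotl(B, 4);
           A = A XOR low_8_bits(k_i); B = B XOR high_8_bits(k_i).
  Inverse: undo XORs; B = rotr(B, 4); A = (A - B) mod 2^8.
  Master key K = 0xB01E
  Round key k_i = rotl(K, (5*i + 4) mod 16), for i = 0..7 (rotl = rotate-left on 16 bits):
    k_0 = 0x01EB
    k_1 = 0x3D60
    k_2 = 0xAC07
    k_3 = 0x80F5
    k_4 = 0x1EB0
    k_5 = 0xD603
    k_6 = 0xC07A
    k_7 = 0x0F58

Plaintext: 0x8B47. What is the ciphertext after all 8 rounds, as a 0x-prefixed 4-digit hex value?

0xD114

s_0 = plaintext = 0x8B47
s_1 = Round(s_0, k_0) = 0x3975
s_2 = Round(s_1, k_1) = 0xCE6A
s_3 = Round(s_2, k_2) = 0x3F0A
s_4 = Round(s_3, k_3) = 0xBC20
s_5 = Round(s_4, k_4) = 0x6C1C
s_6 = Round(s_5, k_5) = 0x8B17
s_7 = Round(s_6, k_6) = 0xD8B1
s_8 = Round(s_7, k_7) = 0xD114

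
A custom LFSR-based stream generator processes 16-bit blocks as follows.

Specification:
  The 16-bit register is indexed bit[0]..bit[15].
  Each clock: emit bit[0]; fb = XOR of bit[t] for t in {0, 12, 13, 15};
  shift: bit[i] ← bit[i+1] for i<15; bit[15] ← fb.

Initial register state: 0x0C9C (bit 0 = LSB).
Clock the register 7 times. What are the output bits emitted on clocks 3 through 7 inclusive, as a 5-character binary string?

11100

reg_0 = 0x0C9C
clock 1: out=0, reg = 0x064E
clock 2: out=0, reg = 0x0327
clock 3: out=1, reg = 0x8193
clock 4: out=1, reg = 0x40C9
clock 5: out=1, reg = 0xA064
clock 6: out=0, reg = 0x5032
clock 7: out=0, reg = 0xA819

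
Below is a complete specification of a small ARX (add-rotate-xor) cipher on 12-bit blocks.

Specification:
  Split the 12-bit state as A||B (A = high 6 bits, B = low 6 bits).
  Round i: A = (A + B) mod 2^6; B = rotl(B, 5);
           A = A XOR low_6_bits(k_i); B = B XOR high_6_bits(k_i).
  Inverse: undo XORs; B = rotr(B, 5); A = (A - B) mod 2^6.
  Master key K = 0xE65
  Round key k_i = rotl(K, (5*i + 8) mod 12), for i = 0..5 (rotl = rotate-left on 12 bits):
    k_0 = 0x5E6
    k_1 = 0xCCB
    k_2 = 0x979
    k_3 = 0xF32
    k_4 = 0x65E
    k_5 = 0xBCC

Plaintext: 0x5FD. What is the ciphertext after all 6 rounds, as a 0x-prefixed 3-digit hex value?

s_0 = plaintext = 0x5FD
s_1 = Round(s_0, k_0) = 0xCA9
s_2 = Round(s_1, k_1) = 0x407
s_3 = Round(s_2, k_2) = 0xB86
s_4 = Round(s_3, k_3) = 0x1BF
s_5 = Round(s_4, k_4) = 0x6E6
s_6 = Round(s_5, k_5) = 0x37C

0x37C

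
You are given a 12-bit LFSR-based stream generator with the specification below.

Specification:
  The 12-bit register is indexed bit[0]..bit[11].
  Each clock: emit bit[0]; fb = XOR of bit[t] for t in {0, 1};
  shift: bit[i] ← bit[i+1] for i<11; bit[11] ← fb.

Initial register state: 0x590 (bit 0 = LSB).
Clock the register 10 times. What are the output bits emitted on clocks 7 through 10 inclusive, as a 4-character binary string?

0110

reg_0 = 0x590
clock 1: out=0, reg = 0x2C8
clock 2: out=0, reg = 0x164
clock 3: out=0, reg = 0x0B2
clock 4: out=0, reg = 0x859
clock 5: out=1, reg = 0xC2C
clock 6: out=0, reg = 0x616
clock 7: out=0, reg = 0xB0B
clock 8: out=1, reg = 0x585
clock 9: out=1, reg = 0xAC2
clock 10: out=0, reg = 0xD61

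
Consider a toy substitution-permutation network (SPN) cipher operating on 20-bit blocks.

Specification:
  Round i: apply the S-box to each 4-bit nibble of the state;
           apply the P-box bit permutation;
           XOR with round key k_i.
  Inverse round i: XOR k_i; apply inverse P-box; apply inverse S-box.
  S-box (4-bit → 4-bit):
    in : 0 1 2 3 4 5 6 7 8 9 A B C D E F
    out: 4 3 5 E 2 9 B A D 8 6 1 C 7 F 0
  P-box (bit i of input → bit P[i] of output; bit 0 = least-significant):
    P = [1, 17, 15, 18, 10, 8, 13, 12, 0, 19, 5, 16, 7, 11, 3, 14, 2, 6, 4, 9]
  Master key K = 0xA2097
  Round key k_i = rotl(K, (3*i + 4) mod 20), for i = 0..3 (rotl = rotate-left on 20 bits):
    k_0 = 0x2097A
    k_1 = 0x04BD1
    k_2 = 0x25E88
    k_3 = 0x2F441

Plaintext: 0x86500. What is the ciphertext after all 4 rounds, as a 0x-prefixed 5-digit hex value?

s_0 = plaintext = 0x86500
s_1 = Round(s_0, k_0) = 0x3E3EF
s_2 = Round(s_1, k_1) = 0x93429
s_3 = Round(s_2, k_2) = 0xE3080
s_4 = Round(s_3, k_3) = 0x20A3D

0x20A3D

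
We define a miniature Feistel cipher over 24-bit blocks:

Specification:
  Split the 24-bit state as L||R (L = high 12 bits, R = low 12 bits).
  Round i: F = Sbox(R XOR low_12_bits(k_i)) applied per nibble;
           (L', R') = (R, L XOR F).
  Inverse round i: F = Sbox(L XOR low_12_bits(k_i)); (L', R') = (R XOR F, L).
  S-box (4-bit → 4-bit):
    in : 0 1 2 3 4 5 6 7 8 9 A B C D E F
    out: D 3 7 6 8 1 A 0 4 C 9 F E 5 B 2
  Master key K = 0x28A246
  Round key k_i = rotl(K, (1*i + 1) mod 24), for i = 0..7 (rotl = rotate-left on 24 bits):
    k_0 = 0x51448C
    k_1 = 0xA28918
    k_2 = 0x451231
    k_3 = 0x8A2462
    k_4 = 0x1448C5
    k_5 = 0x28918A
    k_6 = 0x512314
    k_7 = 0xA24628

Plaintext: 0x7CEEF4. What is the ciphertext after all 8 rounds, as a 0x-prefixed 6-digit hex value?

0x5159C6

s_0 = plaintext = 0x7CEEF4
s_1 = Round(s_0, k_0) = 0xEF4ECA
s_2 = Round(s_1, k_1) = 0xECAEA3
s_3 = Round(s_2, k_2) = 0xEA300D
s_4 = Round(s_3, k_3) = 0x00D601
s_5 = Round(s_4, k_4) = 0x601BE5
s_6 = Round(s_5, k_5) = 0xBE5FA3
s_7 = Round(s_6, k_6) = 0xFA3515
s_8 = Round(s_7, k_7) = 0x5159C6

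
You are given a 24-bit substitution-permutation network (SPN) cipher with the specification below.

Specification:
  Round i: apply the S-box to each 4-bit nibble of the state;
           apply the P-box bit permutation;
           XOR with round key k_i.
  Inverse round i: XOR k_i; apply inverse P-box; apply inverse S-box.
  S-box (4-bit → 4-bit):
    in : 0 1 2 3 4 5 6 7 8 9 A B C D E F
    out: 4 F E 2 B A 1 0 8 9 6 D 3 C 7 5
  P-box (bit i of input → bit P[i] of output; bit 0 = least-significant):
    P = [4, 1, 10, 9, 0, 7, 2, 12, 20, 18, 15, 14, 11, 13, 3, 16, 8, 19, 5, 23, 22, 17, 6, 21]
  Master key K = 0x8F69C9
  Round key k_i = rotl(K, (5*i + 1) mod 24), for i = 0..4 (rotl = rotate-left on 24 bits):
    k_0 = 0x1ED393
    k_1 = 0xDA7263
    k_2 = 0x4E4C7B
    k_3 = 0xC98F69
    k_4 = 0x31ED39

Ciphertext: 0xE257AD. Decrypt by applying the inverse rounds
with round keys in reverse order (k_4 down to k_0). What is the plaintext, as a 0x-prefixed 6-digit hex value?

s_0 = ciphertext = 0xE257AD
s_1 = InvRound(s_0, k_4) = 0xC84F29
s_2 = InvRound(s_1, k_3) = 0x078D77
s_3 = InvRound(s_2, k_2) = 0x6CDD07
s_4 = InvRound(s_3, k_1) = 0x2BCE0D
s_5 = InvRound(s_4, k_0) = 0x86BC2E

0x86BC2E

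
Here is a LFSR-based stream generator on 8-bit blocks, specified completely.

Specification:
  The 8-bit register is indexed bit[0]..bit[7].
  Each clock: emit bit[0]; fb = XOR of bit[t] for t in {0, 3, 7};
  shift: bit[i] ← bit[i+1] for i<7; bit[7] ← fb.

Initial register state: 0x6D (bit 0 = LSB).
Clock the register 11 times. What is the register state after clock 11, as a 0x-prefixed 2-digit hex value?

0x84

reg_0 = 0x6D
clock 1: out=1, reg = 0x36
clock 2: out=0, reg = 0x1B
clock 3: out=1, reg = 0x0D
clock 4: out=1, reg = 0x06
clock 5: out=0, reg = 0x03
clock 6: out=1, reg = 0x81
clock 7: out=1, reg = 0x40
clock 8: out=0, reg = 0x20
clock 9: out=0, reg = 0x10
clock 10: out=0, reg = 0x08
clock 11: out=0, reg = 0x84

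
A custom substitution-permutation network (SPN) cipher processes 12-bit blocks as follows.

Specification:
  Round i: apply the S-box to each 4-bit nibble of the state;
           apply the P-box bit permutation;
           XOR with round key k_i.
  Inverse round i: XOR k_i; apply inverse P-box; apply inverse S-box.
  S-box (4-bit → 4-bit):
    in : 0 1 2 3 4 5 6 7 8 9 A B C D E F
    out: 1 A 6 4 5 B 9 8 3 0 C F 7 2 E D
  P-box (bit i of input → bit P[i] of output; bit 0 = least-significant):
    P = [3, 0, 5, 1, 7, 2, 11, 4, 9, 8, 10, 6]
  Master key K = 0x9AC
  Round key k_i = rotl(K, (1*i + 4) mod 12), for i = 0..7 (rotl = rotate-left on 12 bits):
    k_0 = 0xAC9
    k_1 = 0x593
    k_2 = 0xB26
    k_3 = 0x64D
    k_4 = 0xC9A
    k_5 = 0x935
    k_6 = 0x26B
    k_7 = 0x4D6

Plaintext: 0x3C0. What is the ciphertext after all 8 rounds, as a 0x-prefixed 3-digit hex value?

0xB65

s_0 = plaintext = 0x3C0
s_1 = Round(s_0, k_0) = 0x645
s_2 = Round(s_1, k_1) = 0xF58
s_3 = Round(s_2, k_2) = 0xDFB
s_4 = Round(s_3, k_3) = 0xFF6
s_5 = Round(s_4, k_4) = 0x240
s_6 = Round(s_5, k_5) = 0x4BD
s_7 = Round(s_6, k_6) = 0xCFE
s_8 = Round(s_7, k_7) = 0xB65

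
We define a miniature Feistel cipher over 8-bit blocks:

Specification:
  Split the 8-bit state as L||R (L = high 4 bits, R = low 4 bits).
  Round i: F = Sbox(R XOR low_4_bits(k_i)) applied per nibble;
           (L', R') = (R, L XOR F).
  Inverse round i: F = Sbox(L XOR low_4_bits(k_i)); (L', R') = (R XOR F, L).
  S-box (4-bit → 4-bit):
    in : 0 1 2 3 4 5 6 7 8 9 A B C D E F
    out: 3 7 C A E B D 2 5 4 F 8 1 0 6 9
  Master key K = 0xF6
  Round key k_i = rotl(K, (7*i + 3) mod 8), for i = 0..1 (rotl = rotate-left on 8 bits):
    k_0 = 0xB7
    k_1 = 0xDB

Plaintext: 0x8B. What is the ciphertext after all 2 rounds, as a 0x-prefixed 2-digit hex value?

s_0 = plaintext = 0x8B
s_1 = Round(s_0, k_0) = 0xB9
s_2 = Round(s_1, k_1) = 0x97

0x97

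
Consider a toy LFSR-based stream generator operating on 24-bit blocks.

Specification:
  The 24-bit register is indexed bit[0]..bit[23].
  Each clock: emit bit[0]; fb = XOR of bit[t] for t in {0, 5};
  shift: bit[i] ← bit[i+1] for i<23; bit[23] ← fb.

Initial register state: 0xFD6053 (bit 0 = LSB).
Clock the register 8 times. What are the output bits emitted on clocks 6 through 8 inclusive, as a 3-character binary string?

010

reg_0 = 0xFD6053
clock 1: out=1, reg = 0xFEB029
clock 2: out=1, reg = 0x7F5814
clock 3: out=0, reg = 0x3FAC0A
clock 4: out=0, reg = 0x1FD605
clock 5: out=1, reg = 0x8FEB02
clock 6: out=0, reg = 0x47F581
clock 7: out=1, reg = 0xA3FAC0
clock 8: out=0, reg = 0x51FD60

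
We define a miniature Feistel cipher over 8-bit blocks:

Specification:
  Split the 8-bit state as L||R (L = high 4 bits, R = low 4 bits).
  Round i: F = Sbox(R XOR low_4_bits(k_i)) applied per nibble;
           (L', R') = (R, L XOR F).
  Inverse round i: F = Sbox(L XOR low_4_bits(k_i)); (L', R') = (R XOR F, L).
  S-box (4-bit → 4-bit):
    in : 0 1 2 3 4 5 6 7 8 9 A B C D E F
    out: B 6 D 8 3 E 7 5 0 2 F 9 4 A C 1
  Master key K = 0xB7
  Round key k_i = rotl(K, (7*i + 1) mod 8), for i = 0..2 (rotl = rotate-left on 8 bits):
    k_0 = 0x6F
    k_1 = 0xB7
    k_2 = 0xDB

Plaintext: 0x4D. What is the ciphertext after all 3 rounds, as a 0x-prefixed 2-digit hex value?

s_0 = plaintext = 0x4D
s_1 = Round(s_0, k_0) = 0xD9
s_2 = Round(s_1, k_1) = 0x91
s_3 = Round(s_2, k_2) = 0x16

0x16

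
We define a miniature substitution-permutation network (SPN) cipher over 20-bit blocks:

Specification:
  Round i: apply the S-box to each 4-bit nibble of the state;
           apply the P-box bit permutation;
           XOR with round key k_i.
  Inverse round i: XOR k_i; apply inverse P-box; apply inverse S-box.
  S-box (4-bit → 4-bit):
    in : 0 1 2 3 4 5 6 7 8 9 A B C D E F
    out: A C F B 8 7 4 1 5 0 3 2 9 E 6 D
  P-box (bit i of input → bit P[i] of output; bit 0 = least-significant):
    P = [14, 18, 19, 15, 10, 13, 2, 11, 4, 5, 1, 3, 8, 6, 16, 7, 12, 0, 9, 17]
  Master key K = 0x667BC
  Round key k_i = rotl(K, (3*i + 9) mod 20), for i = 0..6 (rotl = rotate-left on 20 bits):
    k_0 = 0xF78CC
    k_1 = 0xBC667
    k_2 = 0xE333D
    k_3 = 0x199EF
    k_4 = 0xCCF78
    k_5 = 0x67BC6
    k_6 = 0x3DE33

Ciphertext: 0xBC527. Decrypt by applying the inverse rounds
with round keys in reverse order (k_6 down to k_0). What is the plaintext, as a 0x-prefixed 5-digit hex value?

s_0 = ciphertext = 0xBC527
s_1 = InvRound(s_0, k_6) = 0x87716
s_2 = InvRound(s_1, k_5) = 0x407CE
s_3 = InvRound(s_2, k_4) = 0x9451F
s_4 = InvRound(s_3, k_3) = 0x70ACF
s_5 = InvRound(s_4, k_2) = 0x72506
s_6 = InvRound(s_5, k_1) = 0xEABB2
s_7 = InvRound(s_6, k_0) = 0x8526C

0x8526C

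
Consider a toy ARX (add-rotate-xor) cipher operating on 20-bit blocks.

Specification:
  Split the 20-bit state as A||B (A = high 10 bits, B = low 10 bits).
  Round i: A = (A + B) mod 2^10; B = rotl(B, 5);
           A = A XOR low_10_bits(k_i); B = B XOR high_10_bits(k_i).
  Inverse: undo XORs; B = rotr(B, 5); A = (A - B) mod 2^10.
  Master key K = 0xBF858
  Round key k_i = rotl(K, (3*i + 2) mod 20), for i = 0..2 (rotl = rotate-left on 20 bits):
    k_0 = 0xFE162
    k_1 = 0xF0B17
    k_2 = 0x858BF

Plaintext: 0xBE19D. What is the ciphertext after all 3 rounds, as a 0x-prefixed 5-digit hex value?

s_0 = plaintext = 0xBE19D
s_1 = Round(s_0, k_0) = 0x7DC54
s_2 = Round(s_1, k_1) = 0x57140
s_3 = Round(s_2, k_2) = 0x88E1C

0x88E1C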